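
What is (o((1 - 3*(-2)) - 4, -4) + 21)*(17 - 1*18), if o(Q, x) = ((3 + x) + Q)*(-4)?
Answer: -13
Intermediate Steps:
o(Q, x) = -12 - 4*Q - 4*x (o(Q, x) = (3 + Q + x)*(-4) = -12 - 4*Q - 4*x)
(o((1 - 3*(-2)) - 4, -4) + 21)*(17 - 1*18) = ((-12 - 4*((1 - 3*(-2)) - 4) - 4*(-4)) + 21)*(17 - 1*18) = ((-12 - 4*((1 + 6) - 4) + 16) + 21)*(17 - 18) = ((-12 - 4*(7 - 4) + 16) + 21)*(-1) = ((-12 - 4*3 + 16) + 21)*(-1) = ((-12 - 12 + 16) + 21)*(-1) = (-8 + 21)*(-1) = 13*(-1) = -13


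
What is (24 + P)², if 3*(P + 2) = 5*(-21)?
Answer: 169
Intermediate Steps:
P = -37 (P = -2 + (5*(-21))/3 = -2 + (⅓)*(-105) = -2 - 35 = -37)
(24 + P)² = (24 - 37)² = (-13)² = 169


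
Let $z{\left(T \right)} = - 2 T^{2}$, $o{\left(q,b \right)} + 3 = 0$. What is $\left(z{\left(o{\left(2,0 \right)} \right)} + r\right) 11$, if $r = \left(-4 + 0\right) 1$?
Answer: $-242$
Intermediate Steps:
$o{\left(q,b \right)} = -3$ ($o{\left(q,b \right)} = -3 + 0 = -3$)
$r = -4$ ($r = \left(-4\right) 1 = -4$)
$\left(z{\left(o{\left(2,0 \right)} \right)} + r\right) 11 = \left(- 2 \left(-3\right)^{2} - 4\right) 11 = \left(\left(-2\right) 9 - 4\right) 11 = \left(-18 - 4\right) 11 = \left(-22\right) 11 = -242$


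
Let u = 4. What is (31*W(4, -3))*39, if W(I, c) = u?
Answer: 4836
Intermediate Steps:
W(I, c) = 4
(31*W(4, -3))*39 = (31*4)*39 = 124*39 = 4836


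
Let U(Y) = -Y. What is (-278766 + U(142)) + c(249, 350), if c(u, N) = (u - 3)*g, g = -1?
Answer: -279154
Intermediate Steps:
c(u, N) = 3 - u (c(u, N) = (u - 3)*(-1) = (-3 + u)*(-1) = 3 - u)
(-278766 + U(142)) + c(249, 350) = (-278766 - 1*142) + (3 - 1*249) = (-278766 - 142) + (3 - 249) = -278908 - 246 = -279154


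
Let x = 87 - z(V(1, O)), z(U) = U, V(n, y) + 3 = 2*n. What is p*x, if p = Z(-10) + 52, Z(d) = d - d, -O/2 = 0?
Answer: 4576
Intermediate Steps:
O = 0 (O = -2*0 = 0)
Z(d) = 0
V(n, y) = -3 + 2*n
p = 52 (p = 0 + 52 = 52)
x = 88 (x = 87 - (-3 + 2*1) = 87 - (-3 + 2) = 87 - 1*(-1) = 87 + 1 = 88)
p*x = 52*88 = 4576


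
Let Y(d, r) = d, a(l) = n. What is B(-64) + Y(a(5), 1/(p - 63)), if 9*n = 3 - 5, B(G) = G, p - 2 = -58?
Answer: -578/9 ≈ -64.222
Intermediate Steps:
p = -56 (p = 2 - 58 = -56)
n = -2/9 (n = (3 - 5)/9 = (⅑)*(-2) = -2/9 ≈ -0.22222)
a(l) = -2/9
B(-64) + Y(a(5), 1/(p - 63)) = -64 - 2/9 = -578/9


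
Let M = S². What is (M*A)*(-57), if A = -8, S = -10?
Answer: 45600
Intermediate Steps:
M = 100 (M = (-10)² = 100)
(M*A)*(-57) = (100*(-8))*(-57) = -800*(-57) = 45600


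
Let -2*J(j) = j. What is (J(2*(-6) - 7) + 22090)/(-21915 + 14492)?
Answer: -44199/14846 ≈ -2.9772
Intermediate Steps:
J(j) = -j/2
(J(2*(-6) - 7) + 22090)/(-21915 + 14492) = (-(2*(-6) - 7)/2 + 22090)/(-21915 + 14492) = (-(-12 - 7)/2 + 22090)/(-7423) = (-1/2*(-19) + 22090)*(-1/7423) = (19/2 + 22090)*(-1/7423) = (44199/2)*(-1/7423) = -44199/14846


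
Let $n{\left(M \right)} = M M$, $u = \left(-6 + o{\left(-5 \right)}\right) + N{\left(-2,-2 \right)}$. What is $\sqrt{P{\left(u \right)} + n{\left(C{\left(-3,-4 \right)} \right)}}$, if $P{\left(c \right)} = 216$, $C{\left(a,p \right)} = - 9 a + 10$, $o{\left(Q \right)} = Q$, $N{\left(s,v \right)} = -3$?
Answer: $\sqrt{1585} \approx 39.812$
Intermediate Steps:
$C{\left(a,p \right)} = 10 - 9 a$
$u = -14$ ($u = \left(-6 - 5\right) - 3 = -11 - 3 = -14$)
$n{\left(M \right)} = M^{2}$
$\sqrt{P{\left(u \right)} + n{\left(C{\left(-3,-4 \right)} \right)}} = \sqrt{216 + \left(10 - -27\right)^{2}} = \sqrt{216 + \left(10 + 27\right)^{2}} = \sqrt{216 + 37^{2}} = \sqrt{216 + 1369} = \sqrt{1585}$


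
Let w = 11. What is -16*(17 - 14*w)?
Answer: 2192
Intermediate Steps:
-16*(17 - 14*w) = -16*(17 - 14*11) = -16*(17 - 154) = -16*(-137) = 2192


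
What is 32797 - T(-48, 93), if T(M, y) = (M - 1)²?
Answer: 30396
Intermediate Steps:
T(M, y) = (-1 + M)²
32797 - T(-48, 93) = 32797 - (-1 - 48)² = 32797 - 1*(-49)² = 32797 - 1*2401 = 32797 - 2401 = 30396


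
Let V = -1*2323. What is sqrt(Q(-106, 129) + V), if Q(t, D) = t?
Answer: I*sqrt(2429) ≈ 49.285*I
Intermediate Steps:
V = -2323
sqrt(Q(-106, 129) + V) = sqrt(-106 - 2323) = sqrt(-2429) = I*sqrt(2429)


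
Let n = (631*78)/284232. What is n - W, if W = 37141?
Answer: -135341173/3644 ≈ -37141.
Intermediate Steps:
n = 631/3644 (n = 49218*(1/284232) = 631/3644 ≈ 0.17316)
n - W = 631/3644 - 1*37141 = 631/3644 - 37141 = -135341173/3644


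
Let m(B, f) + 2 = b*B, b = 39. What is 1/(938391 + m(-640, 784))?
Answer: 1/913429 ≈ 1.0948e-6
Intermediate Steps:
m(B, f) = -2 + 39*B
1/(938391 + m(-640, 784)) = 1/(938391 + (-2 + 39*(-640))) = 1/(938391 + (-2 - 24960)) = 1/(938391 - 24962) = 1/913429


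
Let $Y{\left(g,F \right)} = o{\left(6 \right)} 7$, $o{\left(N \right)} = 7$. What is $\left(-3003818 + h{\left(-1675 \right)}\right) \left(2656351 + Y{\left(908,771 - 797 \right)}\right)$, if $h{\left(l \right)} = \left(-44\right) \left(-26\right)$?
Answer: $-7976303213600$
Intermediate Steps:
$h{\left(l \right)} = 1144$
$Y{\left(g,F \right)} = 49$ ($Y{\left(g,F \right)} = 7 \cdot 7 = 49$)
$\left(-3003818 + h{\left(-1675 \right)}\right) \left(2656351 + Y{\left(908,771 - 797 \right)}\right) = \left(-3003818 + 1144\right) \left(2656351 + 49\right) = \left(-3002674\right) 2656400 = -7976303213600$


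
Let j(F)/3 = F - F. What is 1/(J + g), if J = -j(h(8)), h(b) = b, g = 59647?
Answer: 1/59647 ≈ 1.6765e-5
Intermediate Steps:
j(F) = 0 (j(F) = 3*(F - F) = 3*0 = 0)
J = 0 (J = -1*0 = 0)
1/(J + g) = 1/(0 + 59647) = 1/59647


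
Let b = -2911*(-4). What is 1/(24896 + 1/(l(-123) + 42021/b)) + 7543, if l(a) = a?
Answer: 261064615470347/34610183492 ≈ 7543.0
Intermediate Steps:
b = 11644
1/(24896 + 1/(l(-123) + 42021/b)) + 7543 = 1/(24896 + 1/(-123 + 42021/11644)) + 7543 = 1/(24896 + 1/(-1390191/11644)) + 7543 = 1/(24896 - 11644/1390191) + 7543 = 1/(34610183492/1390191) + 7543 = 1390191/34610183492 + 7543 = 261064615470347/34610183492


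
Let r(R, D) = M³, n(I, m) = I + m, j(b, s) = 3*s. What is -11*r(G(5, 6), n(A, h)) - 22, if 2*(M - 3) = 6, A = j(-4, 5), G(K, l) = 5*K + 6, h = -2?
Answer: -2398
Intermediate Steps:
G(K, l) = 6 + 5*K
A = 15 (A = 3*5 = 15)
M = 6 (M = 3 + (½)*6 = 3 + 3 = 6)
r(R, D) = 216 (r(R, D) = 6³ = 216)
-11*r(G(5, 6), n(A, h)) - 22 = -11*216 - 22 = -2376 - 22 = -2398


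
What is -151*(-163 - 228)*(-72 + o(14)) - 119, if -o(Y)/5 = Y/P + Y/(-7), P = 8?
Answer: -16709079/4 ≈ -4.1773e+6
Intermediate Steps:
o(Y) = 5*Y/56 (o(Y) = -5*(Y/8 + Y/(-7)) = -5*(Y*(⅛) + Y*(-⅐)) = -5*(Y/8 - Y/7) = -(-5)*Y/56 = 5*Y/56)
-151*(-163 - 228)*(-72 + o(14)) - 119 = -151*(-163 - 228)*(-72 + (5/56)*14) - 119 = -(-59041)*(-72 + 5/4) - 119 = -(-59041)*(-283)/4 - 119 = -151*110653/4 - 119 = -16708603/4 - 119 = -16709079/4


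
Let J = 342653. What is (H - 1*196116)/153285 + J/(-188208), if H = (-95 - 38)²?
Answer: -28701651307/9616487760 ≈ -2.9846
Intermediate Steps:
H = 17689 (H = (-133)² = 17689)
(H - 1*196116)/153285 + J/(-188208) = (17689 - 1*196116)/153285 + 342653/(-188208) = (17689 - 196116)*(1/153285) + 342653*(-1/188208) = -178427*1/153285 - 342653/188208 = -178427/153285 - 342653/188208 = -28701651307/9616487760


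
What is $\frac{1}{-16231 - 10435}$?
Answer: $- \frac{1}{26666} \approx -3.7501 \cdot 10^{-5}$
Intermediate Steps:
$\frac{1}{-16231 - 10435} = \frac{1}{-26666} = - \frac{1}{26666}$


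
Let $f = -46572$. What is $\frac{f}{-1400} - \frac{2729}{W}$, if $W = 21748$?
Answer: $\frac{126128407}{3805900} \approx 33.14$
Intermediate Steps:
$\frac{f}{-1400} - \frac{2729}{W} = - \frac{46572}{-1400} - \frac{2729}{21748} = \left(-46572\right) \left(- \frac{1}{1400}\right) - \frac{2729}{21748} = \frac{11643}{350} - \frac{2729}{21748} = \frac{126128407}{3805900}$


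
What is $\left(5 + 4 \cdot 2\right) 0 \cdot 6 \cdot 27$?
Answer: $0$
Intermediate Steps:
$\left(5 + 4 \cdot 2\right) 0 \cdot 6 \cdot 27 = \left(5 + 8\right) 0 \cdot 27 = 13 \cdot 0 \cdot 27 = 0 \cdot 27 = 0$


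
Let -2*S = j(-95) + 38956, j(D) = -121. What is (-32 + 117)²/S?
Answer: -2890/7767 ≈ -0.37209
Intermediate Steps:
S = -38835/2 (S = -(-121 + 38956)/2 = -½*38835 = -38835/2 ≈ -19418.)
(-32 + 117)²/S = (-32 + 117)²/(-38835/2) = 85²*(-2/38835) = 7225*(-2/38835) = -2890/7767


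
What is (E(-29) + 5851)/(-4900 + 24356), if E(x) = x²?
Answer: 1673/4864 ≈ 0.34396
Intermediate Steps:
(E(-29) + 5851)/(-4900 + 24356) = ((-29)² + 5851)/(-4900 + 24356) = (841 + 5851)/19456 = 6692*(1/19456) = 1673/4864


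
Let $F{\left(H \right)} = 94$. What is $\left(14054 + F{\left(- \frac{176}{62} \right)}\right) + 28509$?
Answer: $42657$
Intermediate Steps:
$\left(14054 + F{\left(- \frac{176}{62} \right)}\right) + 28509 = \left(14054 + 94\right) + 28509 = 14148 + 28509 = 42657$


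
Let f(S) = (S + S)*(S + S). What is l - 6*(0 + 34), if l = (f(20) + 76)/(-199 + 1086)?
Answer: -179272/887 ≈ -202.11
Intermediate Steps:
f(S) = 4*S² (f(S) = (2*S)*(2*S) = 4*S²)
l = 1676/887 (l = (4*20² + 76)/(-199 + 1086) = (4*400 + 76)/887 = (1600 + 76)*(1/887) = 1676*(1/887) = 1676/887 ≈ 1.8895)
l - 6*(0 + 34) = 1676/887 - 6*(0 + 34) = 1676/887 - 6*34 = 1676/887 - 204 = -179272/887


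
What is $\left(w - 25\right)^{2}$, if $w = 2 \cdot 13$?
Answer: $1$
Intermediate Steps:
$w = 26$
$\left(w - 25\right)^{2} = \left(26 - 25\right)^{2} = 1^{2} = 1$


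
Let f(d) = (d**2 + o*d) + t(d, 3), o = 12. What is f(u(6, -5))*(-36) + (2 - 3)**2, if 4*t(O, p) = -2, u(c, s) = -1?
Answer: 415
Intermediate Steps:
t(O, p) = -1/2 (t(O, p) = (1/4)*(-2) = -1/2)
f(d) = -1/2 + d**2 + 12*d (f(d) = (d**2 + 12*d) - 1/2 = -1/2 + d**2 + 12*d)
f(u(6, -5))*(-36) + (2 - 3)**2 = (-1/2 + (-1)**2 + 12*(-1))*(-36) + (2 - 3)**2 = (-1/2 + 1 - 12)*(-36) + (-1)**2 = -23/2*(-36) + 1 = 414 + 1 = 415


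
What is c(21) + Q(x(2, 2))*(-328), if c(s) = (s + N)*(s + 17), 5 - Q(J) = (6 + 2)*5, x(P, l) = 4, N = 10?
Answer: 12658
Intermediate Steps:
Q(J) = -35 (Q(J) = 5 - (6 + 2)*5 = 5 - 8*5 = 5 - 1*40 = 5 - 40 = -35)
c(s) = (10 + s)*(17 + s) (c(s) = (s + 10)*(s + 17) = (10 + s)*(17 + s))
c(21) + Q(x(2, 2))*(-328) = (170 + 21² + 27*21) - 35*(-328) = (170 + 441 + 567) + 11480 = 1178 + 11480 = 12658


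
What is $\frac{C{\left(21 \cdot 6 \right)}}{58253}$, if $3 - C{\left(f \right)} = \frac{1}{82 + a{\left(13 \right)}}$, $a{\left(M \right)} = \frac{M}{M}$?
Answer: $\frac{248}{4834999} \approx 5.1293 \cdot 10^{-5}$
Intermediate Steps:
$a{\left(M \right)} = 1$
$C{\left(f \right)} = \frac{248}{83}$ ($C{\left(f \right)} = 3 - \frac{1}{82 + 1} = 3 - \frac{1}{83} = \frac{248}{83}$)
$\frac{C{\left(21 \cdot 6 \right)}}{58253} = \frac{248}{83 \cdot 58253} = \frac{248}{83} \cdot \frac{1}{58253} = \frac{248}{4834999}$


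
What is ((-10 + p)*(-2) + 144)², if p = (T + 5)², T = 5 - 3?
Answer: 4356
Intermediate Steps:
T = 2
p = 49 (p = (2 + 5)² = 7² = 49)
((-10 + p)*(-2) + 144)² = ((-10 + 49)*(-2) + 144)² = (39*(-2) + 144)² = (-78 + 144)² = 66² = 4356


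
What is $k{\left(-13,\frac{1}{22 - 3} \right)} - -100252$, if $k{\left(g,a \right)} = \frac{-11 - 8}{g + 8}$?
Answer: $\frac{501279}{5} \approx 1.0026 \cdot 10^{5}$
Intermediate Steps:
$k{\left(g,a \right)} = - \frac{19}{8 + g}$
$k{\left(-13,\frac{1}{22 - 3} \right)} - -100252 = - \frac{19}{8 - 13} - -100252 = - \frac{19}{-5} + 100252 = \left(-19\right) \left(- \frac{1}{5}\right) + 100252 = \frac{19}{5} + 100252 = \frac{501279}{5}$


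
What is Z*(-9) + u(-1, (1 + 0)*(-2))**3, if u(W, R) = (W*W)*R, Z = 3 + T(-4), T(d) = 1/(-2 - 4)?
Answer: -67/2 ≈ -33.500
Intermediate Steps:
T(d) = -1/6 (T(d) = 1/(-6) = -1/6)
Z = 17/6 (Z = 3 - 1/6 = 17/6 ≈ 2.8333)
u(W, R) = R*W**2 (u(W, R) = W**2*R = R*W**2)
Z*(-9) + u(-1, (1 + 0)*(-2))**3 = (17/6)*(-9) + (((1 + 0)*(-2))*(-1)**2)**3 = -51/2 + ((1*(-2))*1)**3 = -51/2 + (-2*1)**3 = -51/2 + (-2)**3 = -51/2 - 8 = -67/2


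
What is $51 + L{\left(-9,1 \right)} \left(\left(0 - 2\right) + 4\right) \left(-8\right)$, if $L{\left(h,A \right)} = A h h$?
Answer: $-1245$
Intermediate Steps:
$L{\left(h,A \right)} = A h^{2}$
$51 + L{\left(-9,1 \right)} \left(\left(0 - 2\right) + 4\right) \left(-8\right) = 51 + 1 \left(-9\right)^{2} \left(\left(0 - 2\right) + 4\right) \left(-8\right) = 51 + 1 \cdot 81 \left(\left(0 - 2\right) + 4\right) \left(-8\right) = 51 + 81 \left(-2 + 4\right) \left(-8\right) = 51 + 81 \cdot 2 \left(-8\right) = 51 + 81 \left(-16\right) = 51 - 1296 = -1245$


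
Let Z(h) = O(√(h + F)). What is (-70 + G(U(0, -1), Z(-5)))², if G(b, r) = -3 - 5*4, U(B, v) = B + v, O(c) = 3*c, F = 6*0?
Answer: 8649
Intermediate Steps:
F = 0
Z(h) = 3*√h (Z(h) = 3*√(h + 0) = 3*√h)
G(b, r) = -23 (G(b, r) = -3 - 20 = -23)
(-70 + G(U(0, -1), Z(-5)))² = (-70 - 23)² = (-93)² = 8649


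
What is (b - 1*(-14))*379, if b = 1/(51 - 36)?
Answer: 79969/15 ≈ 5331.3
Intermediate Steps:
b = 1/15 ≈ 0.066667
(b - 1*(-14))*379 = (1/15 - 1*(-14))*379 = (1/15 + 14)*379 = (211/15)*379 = 79969/15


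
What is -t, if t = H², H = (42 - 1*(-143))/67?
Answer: -34225/4489 ≈ -7.6242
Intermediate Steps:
H = 185/67 (H = (42 + 143)*(1/67) = 185*(1/67) = 185/67 ≈ 2.7612)
t = 34225/4489 (t = (185/67)² = 34225/4489 ≈ 7.6242)
-t = -1*34225/4489 = -34225/4489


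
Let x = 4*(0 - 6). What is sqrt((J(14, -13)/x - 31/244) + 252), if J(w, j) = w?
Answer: sqrt(8415438)/183 ≈ 15.852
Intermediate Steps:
x = -24 (x = 4*(-6) = -24)
sqrt((J(14, -13)/x - 31/244) + 252) = sqrt((14/(-24) - 31/244) + 252) = sqrt((14*(-1/24) - 31*1/244) + 252) = sqrt((-7/12 - 31/244) + 252) = sqrt(-130/183 + 252) = sqrt(45986/183) = sqrt(8415438)/183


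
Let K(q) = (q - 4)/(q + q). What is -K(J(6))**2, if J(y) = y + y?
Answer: -1/9 ≈ -0.11111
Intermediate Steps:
J(y) = 2*y
K(q) = (-4 + q)/(2*q) (K(q) = (-4 + q)/((2*q)) = (-4 + q)*(1/(2*q)) = (-4 + q)/(2*q))
-K(J(6))**2 = -((-4 + 2*6)/(2*((2*6))))**2 = -((1/2)*(-4 + 12)/12)**2 = -((1/2)*(1/12)*8)**2 = -(1/3)**2 = -1*1/9 = -1/9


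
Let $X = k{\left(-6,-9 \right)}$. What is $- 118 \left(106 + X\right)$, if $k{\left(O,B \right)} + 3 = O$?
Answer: $-11446$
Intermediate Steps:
$k{\left(O,B \right)} = -3 + O$
$X = -9$ ($X = -3 - 6 = -9$)
$- 118 \left(106 + X\right) = - 118 \left(106 - 9\right) = \left(-118\right) 97 = -11446$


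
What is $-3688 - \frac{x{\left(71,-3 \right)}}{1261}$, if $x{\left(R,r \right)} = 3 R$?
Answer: $- \frac{4650781}{1261} \approx -3688.2$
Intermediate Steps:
$-3688 - \frac{x{\left(71,-3 \right)}}{1261} = -3688 - \frac{3 \cdot 71}{1261} = -3688 - 213 \cdot \frac{1}{1261} = -3688 - \frac{213}{1261} = - \frac{4650781}{1261}$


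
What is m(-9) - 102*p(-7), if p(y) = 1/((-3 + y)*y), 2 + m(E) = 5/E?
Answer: -1264/315 ≈ -4.0127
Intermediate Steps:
m(E) = -2 + 5/E
p(y) = 1/(y*(-3 + y))
m(-9) - 102*p(-7) = (-2 + 5/(-9)) - 102/((-7)*(-3 - 7)) = (-2 + 5*(-⅑)) - (-102)/(7*(-10)) = (-2 - 5/9) - (-102)*(-1)/(7*10) = -23/9 - 102*1/70 = -23/9 - 51/35 = -1264/315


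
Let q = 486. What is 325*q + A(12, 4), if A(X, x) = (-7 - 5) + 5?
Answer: 157943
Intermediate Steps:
A(X, x) = -7 (A(X, x) = -12 + 5 = -7)
325*q + A(12, 4) = 325*486 - 7 = 157950 - 7 = 157943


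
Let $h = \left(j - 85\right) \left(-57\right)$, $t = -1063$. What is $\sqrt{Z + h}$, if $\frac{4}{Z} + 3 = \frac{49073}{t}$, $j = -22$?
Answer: $\frac{\sqrt{4164519498433}}{26131} \approx 78.096$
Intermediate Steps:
$Z = - \frac{2126}{26131}$ ($Z = \frac{4}{-3 + \frac{49073}{-1063}} = \frac{4}{-3 + 49073 \left(- \frac{1}{1063}\right)} = \frac{4}{-3 - \frac{49073}{1063}} = \frac{4}{- \frac{52262}{1063}} = 4 \left(- \frac{1063}{52262}\right) = - \frac{2126}{26131} \approx -0.081359$)
$h = 6099$ ($h = \left(-22 - 85\right) \left(-57\right) = \left(-107\right) \left(-57\right) = 6099$)
$\sqrt{Z + h} = \sqrt{- \frac{2126}{26131} + 6099} = \sqrt{\frac{159370843}{26131}} = \frac{\sqrt{4164519498433}}{26131}$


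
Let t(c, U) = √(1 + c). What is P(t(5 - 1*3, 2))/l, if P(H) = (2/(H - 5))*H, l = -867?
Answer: 1/3179 + 5*√3/9537 ≈ 0.0012226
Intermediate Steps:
P(H) = 2*H/(-5 + H) (P(H) = (2/(-5 + H))*H = 2*H/(-5 + H))
P(t(5 - 1*3, 2))/l = (2*√(1 + (5 - 1*3))/(-5 + √(1 + (5 - 1*3))))/(-867) = (2*√(1 + (5 - 3))/(-5 + √(1 + (5 - 3))))*(-1/867) = (2*√(1 + 2)/(-5 + √(1 + 2)))*(-1/867) = (2*√3/(-5 + √3))*(-1/867) = -2*√3/(867*(-5 + √3))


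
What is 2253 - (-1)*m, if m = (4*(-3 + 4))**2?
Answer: 2269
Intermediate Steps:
m = 16 (m = (4*1)**2 = 4**2 = 16)
2253 - (-1)*m = 2253 - (-1)*16 = 2253 - 1*(-16) = 2253 + 16 = 2269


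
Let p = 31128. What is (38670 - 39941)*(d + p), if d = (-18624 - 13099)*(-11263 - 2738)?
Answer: -564558945621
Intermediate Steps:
d = 444153723 (d = -31723*(-14001) = 444153723)
(38670 - 39941)*(d + p) = (38670 - 39941)*(444153723 + 31128) = -1271*444184851 = -564558945621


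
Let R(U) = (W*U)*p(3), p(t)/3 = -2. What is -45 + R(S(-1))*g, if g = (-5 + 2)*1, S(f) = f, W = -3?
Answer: 9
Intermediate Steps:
p(t) = -6 (p(t) = 3*(-2) = -6)
g = -3 (g = -3*1 = -3)
R(U) = 18*U (R(U) = -3*U*(-6) = 18*U)
-45 + R(S(-1))*g = -45 + (18*(-1))*(-3) = -45 - 18*(-3) = -45 + 54 = 9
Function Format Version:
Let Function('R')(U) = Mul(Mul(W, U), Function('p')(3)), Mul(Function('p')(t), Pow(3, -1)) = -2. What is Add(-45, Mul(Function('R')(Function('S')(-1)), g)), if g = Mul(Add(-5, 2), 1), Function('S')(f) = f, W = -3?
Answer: 9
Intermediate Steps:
Function('p')(t) = -6 (Function('p')(t) = Mul(3, -2) = -6)
g = -3 (g = Mul(-3, 1) = -3)
Function('R')(U) = Mul(18, U) (Function('R')(U) = Mul(Mul(-3, U), -6) = Mul(18, U))
Add(-45, Mul(Function('R')(Function('S')(-1)), g)) = Add(-45, Mul(Mul(18, -1), -3)) = Add(-45, Mul(-18, -3)) = Add(-45, 54) = 9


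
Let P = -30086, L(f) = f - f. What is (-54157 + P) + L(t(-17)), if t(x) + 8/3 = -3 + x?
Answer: -84243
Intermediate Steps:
t(x) = -17/3 + x (t(x) = -8/3 + (-3 + x) = -17/3 + x)
L(f) = 0
(-54157 + P) + L(t(-17)) = (-54157 - 30086) + 0 = -84243 + 0 = -84243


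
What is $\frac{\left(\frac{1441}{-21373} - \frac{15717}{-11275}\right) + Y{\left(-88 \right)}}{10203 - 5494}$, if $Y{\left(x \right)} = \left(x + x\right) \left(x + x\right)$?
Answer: $\frac{678630360306}{103161593425} \approx 6.5783$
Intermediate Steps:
$Y{\left(x \right)} = 4 x^{2}$ ($Y{\left(x \right)} = 2 x 2 x = 4 x^{2}$)
$\frac{\left(\frac{1441}{-21373} - \frac{15717}{-11275}\right) + Y{\left(-88 \right)}}{10203 - 5494} = \frac{\left(\frac{1441}{-21373} - \frac{15717}{-11275}\right) + 4 \left(-88\right)^{2}}{10203 - 5494} = \frac{\left(1441 \left(- \frac{1}{21373}\right) - - \frac{15717}{11275}\right) + 4 \cdot 7744}{4709} = \left(\left(- \frac{131}{1943} + \frac{15717}{11275}\right) + 30976\right) \frac{1}{4709} = \left(\frac{29061106}{21907325} + 30976\right) \frac{1}{4709} = \frac{678630360306}{21907325} \cdot \frac{1}{4709} = \frac{678630360306}{103161593425}$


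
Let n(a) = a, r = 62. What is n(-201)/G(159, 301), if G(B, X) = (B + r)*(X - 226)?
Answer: -67/5525 ≈ -0.012127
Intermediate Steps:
G(B, X) = (-226 + X)*(62 + B) (G(B, X) = (B + 62)*(X - 226) = (62 + B)*(-226 + X) = (-226 + X)*(62 + B))
n(-201)/G(159, 301) = -201/(-14012 - 226*159 + 62*301 + 159*301) = -201/(-14012 - 35934 + 18662 + 47859) = -201/16575 = -201*1/16575 = -67/5525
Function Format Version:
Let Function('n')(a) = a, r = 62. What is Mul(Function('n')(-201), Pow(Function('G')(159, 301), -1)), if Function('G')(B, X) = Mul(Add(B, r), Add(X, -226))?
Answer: Rational(-67, 5525) ≈ -0.012127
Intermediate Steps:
Function('G')(B, X) = Mul(Add(-226, X), Add(62, B)) (Function('G')(B, X) = Mul(Add(B, 62), Add(X, -226)) = Mul(Add(62, B), Add(-226, X)) = Mul(Add(-226, X), Add(62, B)))
Mul(Function('n')(-201), Pow(Function('G')(159, 301), -1)) = Mul(-201, Pow(Add(-14012, Mul(-226, 159), Mul(62, 301), Mul(159, 301)), -1)) = Mul(-201, Pow(Add(-14012, -35934, 18662, 47859), -1)) = Mul(-201, Pow(16575, -1)) = Mul(-201, Rational(1, 16575)) = Rational(-67, 5525)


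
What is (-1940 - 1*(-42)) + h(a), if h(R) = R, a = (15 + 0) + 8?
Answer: -1875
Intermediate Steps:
a = 23 (a = 15 + 8 = 23)
(-1940 - 1*(-42)) + h(a) = (-1940 - 1*(-42)) + 23 = (-1940 + 42) + 23 = -1898 + 23 = -1875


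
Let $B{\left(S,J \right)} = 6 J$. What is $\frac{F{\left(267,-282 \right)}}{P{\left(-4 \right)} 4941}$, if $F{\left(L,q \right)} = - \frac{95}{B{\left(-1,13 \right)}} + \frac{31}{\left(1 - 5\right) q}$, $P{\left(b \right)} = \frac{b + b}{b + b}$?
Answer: $- \frac{5819}{24151608} \approx -0.00024094$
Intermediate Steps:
$P{\left(b \right)} = 1$ ($P{\left(b \right)} = \frac{2 b}{2 b} = 2 b \frac{1}{2 b} = 1$)
$F{\left(L,q \right)} = - \frac{95}{78} - \frac{31}{4 q}$ ($F{\left(L,q \right)} = - \frac{95}{6 \cdot 13} + \frac{31}{\left(1 - 5\right) q} = - \frac{95}{78} + \frac{31}{\left(-4\right) q} = \left(-95\right) \frac{1}{78} + 31 \left(- \frac{1}{4 q}\right) = - \frac{95}{78} - \frac{31}{4 q}$)
$\frac{F{\left(267,-282 \right)}}{P{\left(-4 \right)} 4941} = \frac{\frac{1}{156} \frac{1}{-282} \left(-1209 - -53580\right)}{1 \cdot 4941} = \frac{\frac{1}{156} \left(- \frac{1}{282}\right) \left(-1209 + 53580\right)}{4941} = \frac{1}{156} \left(- \frac{1}{282}\right) 52371 \cdot \frac{1}{4941} = \left(- \frac{5819}{4888}\right) \frac{1}{4941} = - \frac{5819}{24151608}$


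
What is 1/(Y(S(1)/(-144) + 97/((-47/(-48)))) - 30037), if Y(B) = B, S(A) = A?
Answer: -6768/202619999 ≈ -3.3402e-5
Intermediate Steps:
1/(Y(S(1)/(-144) + 97/((-47/(-48)))) - 30037) = 1/((1/(-144) + 97/((-47/(-48)))) - 30037) = 1/((1*(-1/144) + 97/((-47*(-1/48)))) - 30037) = 1/((-1/144 + 97/(47/48)) - 30037) = 1/((-1/144 + 97*(48/47)) - 30037) = 1/((-1/144 + 4656/47) - 30037) = 1/(670417/6768 - 30037) = 1/(-202619999/6768) = -6768/202619999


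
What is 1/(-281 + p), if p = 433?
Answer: 1/152 ≈ 0.0065789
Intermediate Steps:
1/(-281 + p) = 1/(-281 + 433) = 1/152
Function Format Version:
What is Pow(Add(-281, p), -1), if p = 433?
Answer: Rational(1, 152) ≈ 0.0065789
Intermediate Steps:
Pow(Add(-281, p), -1) = Pow(Add(-281, 433), -1) = Pow(152, -1) = Rational(1, 152)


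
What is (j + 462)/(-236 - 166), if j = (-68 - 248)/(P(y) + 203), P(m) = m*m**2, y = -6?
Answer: -3161/2613 ≈ -1.2097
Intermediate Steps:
P(m) = m**3
j = 316/13 (j = (-68 - 248)/((-6)**3 + 203) = -316/(-216 + 203) = -316/(-13) = -316*(-1/13) = 316/13 ≈ 24.308)
(j + 462)/(-236 - 166) = (316/13 + 462)/(-236 - 166) = (6322/13)/(-402) = -1/402*6322/13 = -3161/2613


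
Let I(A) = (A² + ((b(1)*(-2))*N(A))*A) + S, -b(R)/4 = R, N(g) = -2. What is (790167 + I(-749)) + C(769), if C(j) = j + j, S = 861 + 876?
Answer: 1366427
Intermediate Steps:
b(R) = -4*R
S = 1737
C(j) = 2*j
I(A) = 1737 + A² - 16*A (I(A) = (A² + ((-4*1*(-2))*(-2))*A) + 1737 = (A² + (-4*(-2)*(-2))*A) + 1737 = (A² + (8*(-2))*A) + 1737 = (A² - 16*A) + 1737 = 1737 + A² - 16*A)
(790167 + I(-749)) + C(769) = (790167 + (1737 + (-749)² - 16*(-749))) + 2*769 = (790167 + (1737 + 561001 + 11984)) + 1538 = (790167 + 574722) + 1538 = 1364889 + 1538 = 1366427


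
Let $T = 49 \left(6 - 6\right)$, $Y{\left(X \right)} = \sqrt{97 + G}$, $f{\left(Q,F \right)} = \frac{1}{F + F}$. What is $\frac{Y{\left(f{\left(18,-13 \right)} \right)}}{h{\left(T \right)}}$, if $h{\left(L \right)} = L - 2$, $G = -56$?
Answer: $- \frac{\sqrt{41}}{2} \approx -3.2016$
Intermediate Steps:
$f{\left(Q,F \right)} = \frac{1}{2 F}$
$Y{\left(X \right)} = \sqrt{41}$ ($Y{\left(X \right)} = \sqrt{97 - 56} = \sqrt{41}$)
$T = 0$ ($T = 49 \left(6 - 6\right) = 49 \cdot 0 = 0$)
$h{\left(L \right)} = -2 + L$
$\frac{Y{\left(f{\left(18,-13 \right)} \right)}}{h{\left(T \right)}} = \frac{\sqrt{41}}{-2 + 0} = \frac{\sqrt{41}}{-2} = \sqrt{41} \left(- \frac{1}{2}\right) = - \frac{\sqrt{41}}{2}$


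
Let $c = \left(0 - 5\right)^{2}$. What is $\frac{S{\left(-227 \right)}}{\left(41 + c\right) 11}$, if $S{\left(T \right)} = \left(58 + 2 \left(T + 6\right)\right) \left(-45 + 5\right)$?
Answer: $\frac{2560}{121} \approx 21.157$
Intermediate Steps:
$c = 25$ ($c = \left(-5\right)^{2} = 25$)
$S{\left(T \right)} = -2800 - 80 T$ ($S{\left(T \right)} = \left(58 + 2 \left(6 + T\right)\right) \left(-40\right) = \left(58 + \left(12 + 2 T\right)\right) \left(-40\right) = \left(70 + 2 T\right) \left(-40\right) = -2800 - 80 T$)
$\frac{S{\left(-227 \right)}}{\left(41 + c\right) 11} = \frac{-2800 - -18160}{\left(41 + 25\right) 11} = \frac{-2800 + 18160}{66 \cdot 11} = \frac{15360}{726} = 15360 \cdot \frac{1}{726} = \frac{2560}{121}$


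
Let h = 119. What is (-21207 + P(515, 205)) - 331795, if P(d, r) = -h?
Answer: -353121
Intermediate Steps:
P(d, r) = -119 (P(d, r) = -1*119 = -119)
(-21207 + P(515, 205)) - 331795 = (-21207 - 119) - 331795 = -21326 - 331795 = -353121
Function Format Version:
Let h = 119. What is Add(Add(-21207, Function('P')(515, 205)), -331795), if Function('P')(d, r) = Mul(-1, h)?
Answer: -353121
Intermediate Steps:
Function('P')(d, r) = -119 (Function('P')(d, r) = Mul(-1, 119) = -119)
Add(Add(-21207, Function('P')(515, 205)), -331795) = Add(Add(-21207, -119), -331795) = Add(-21326, -331795) = -353121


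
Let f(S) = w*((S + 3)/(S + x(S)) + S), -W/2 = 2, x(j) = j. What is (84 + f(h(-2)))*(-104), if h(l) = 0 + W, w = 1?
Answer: -8333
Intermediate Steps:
W = -4 (W = -2*2 = -4)
h(l) = -4 (h(l) = 0 - 4 = -4)
f(S) = S + (3 + S)/(2*S) (f(S) = 1*((S + 3)/(S + S) + S) = 1*((3 + S)/((2*S)) + S) = 1*((3 + S)*(1/(2*S)) + S) = 1*((3 + S)/(2*S) + S) = 1*(S + (3 + S)/(2*S)) = S + (3 + S)/(2*S))
(84 + f(h(-2)))*(-104) = (84 + (1/2 - 4 + (3/2)/(-4)))*(-104) = (84 + (1/2 - 4 + (3/2)*(-1/4)))*(-104) = (84 + (1/2 - 4 - 3/8))*(-104) = (84 - 31/8)*(-104) = (641/8)*(-104) = -8333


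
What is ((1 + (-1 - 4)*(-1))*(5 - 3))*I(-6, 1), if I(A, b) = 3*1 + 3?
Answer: 72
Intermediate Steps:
I(A, b) = 6 (I(A, b) = 3 + 3 = 6)
((1 + (-1 - 4)*(-1))*(5 - 3))*I(-6, 1) = ((1 + (-1 - 4)*(-1))*(5 - 3))*6 = ((1 - 5*(-1))*2)*6 = ((1 + 5)*2)*6 = (6*2)*6 = 12*6 = 72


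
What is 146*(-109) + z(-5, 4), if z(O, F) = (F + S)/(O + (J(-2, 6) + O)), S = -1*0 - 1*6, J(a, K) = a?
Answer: -95483/6 ≈ -15914.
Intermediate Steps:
S = -6 (S = 0 - 6 = -6)
z(O, F) = (-6 + F)/(-2 + 2*O) (z(O, F) = (F - 6)/(O + (-2 + O)) = (-6 + F)/(-2 + 2*O))
146*(-109) + z(-5, 4) = 146*(-109) + (-6 + 4)/(2*(-1 - 5)) = -15914 + (1/2)*(-2)/(-6) = -15914 + (1/2)*(-1/6)*(-2) = -15914 + 1/6 = -95483/6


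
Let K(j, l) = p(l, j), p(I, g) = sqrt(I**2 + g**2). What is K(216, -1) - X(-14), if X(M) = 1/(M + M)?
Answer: 1/28 + sqrt(46657) ≈ 216.04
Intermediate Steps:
K(j, l) = sqrt(j**2 + l**2) (K(j, l) = sqrt(l**2 + j**2) = sqrt(j**2 + l**2))
X(M) = 1/(2*M)
K(216, -1) - X(-14) = sqrt(216**2 + (-1)**2) - 1/(2*(-14)) = sqrt(46656 + 1) - (-1)/(2*14) = sqrt(46657) - 1*(-1/28) = sqrt(46657) + 1/28 = 1/28 + sqrt(46657)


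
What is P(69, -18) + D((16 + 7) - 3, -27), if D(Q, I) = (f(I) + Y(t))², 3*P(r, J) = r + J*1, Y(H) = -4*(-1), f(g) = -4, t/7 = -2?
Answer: 17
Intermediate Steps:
t = -14 (t = 7*(-2) = -14)
Y(H) = 4
P(r, J) = J/3 + r/3 (P(r, J) = (r + J*1)/3 = (r + J)/3 = (J + r)/3 = J/3 + r/3)
D(Q, I) = 0 (D(Q, I) = (-4 + 4)² = 0² = 0)
P(69, -18) + D((16 + 7) - 3, -27) = ((⅓)*(-18) + (⅓)*69) + 0 = (-6 + 23) + 0 = 17 + 0 = 17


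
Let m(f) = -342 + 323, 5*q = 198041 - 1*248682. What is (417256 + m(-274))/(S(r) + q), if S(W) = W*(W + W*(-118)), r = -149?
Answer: -2086185/13038226 ≈ -0.16001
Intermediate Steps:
q = -50641/5 (q = (198041 - 1*248682)/5 = (198041 - 248682)/5 = (1/5)*(-50641) = -50641/5 ≈ -10128.)
m(f) = -19
S(W) = -117*W**2 (S(W) = W*(W - 118*W) = W*(-117*W) = -117*W**2)
(417256 + m(-274))/(S(r) + q) = (417256 - 19)/(-117*(-149)**2 - 50641/5) = 417237/(-117*22201 - 50641/5) = 417237/(-2597517 - 50641/5) = 417237/(-13038226/5) = 417237*(-5/13038226) = -2086185/13038226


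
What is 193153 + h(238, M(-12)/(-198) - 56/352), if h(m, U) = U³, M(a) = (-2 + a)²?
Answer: 11994540219433/62099136 ≈ 1.9315e+5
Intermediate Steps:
193153 + h(238, M(-12)/(-198) - 56/352) = 193153 + ((-2 - 12)²/(-198) - 56/352)³ = 193153 + ((-14)²*(-1/198) - 56*1/352)³ = 193153 + (196*(-1/198) - 7/44)³ = 193153 + (-98/99 - 7/44)³ = 193153 + (-455/396)³ = 193153 - 94196375/62099136 = 11994540219433/62099136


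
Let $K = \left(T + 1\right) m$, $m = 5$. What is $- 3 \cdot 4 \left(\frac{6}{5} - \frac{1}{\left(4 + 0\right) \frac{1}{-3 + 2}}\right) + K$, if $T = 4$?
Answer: $\frac{38}{5} \approx 7.6$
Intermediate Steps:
$K = 25$ ($K = \left(4 + 1\right) 5 = 5 \cdot 5 = 25$)
$- 3 \cdot 4 \left(\frac{6}{5} - \frac{1}{\left(4 + 0\right) \frac{1}{-3 + 2}}\right) + K = - 3 \cdot 4 \left(\frac{6}{5} - \frac{1}{\left(4 + 0\right) \frac{1}{-3 + 2}}\right) + 25 = - 3 \cdot 4 \left(6 \cdot \frac{1}{5} - \frac{1}{4 \frac{1}{-1}}\right) + 25 = - 3 \cdot 4 \left(\frac{6}{5} - \frac{1}{4 \left(-1\right)}\right) + 25 = - 3 \cdot 4 \left(\frac{6}{5} - \frac{1}{-4}\right) + 25 = - 3 \cdot 4 \left(\frac{6}{5} - - \frac{1}{4}\right) + 25 = - 3 \cdot 4 \left(\frac{6}{5} + \frac{1}{4}\right) + 25 = - 3 \cdot 4 \cdot \frac{29}{20} + 25 = \left(-3\right) \frac{29}{5} + 25 = - \frac{87}{5} + 25 = \frac{38}{5}$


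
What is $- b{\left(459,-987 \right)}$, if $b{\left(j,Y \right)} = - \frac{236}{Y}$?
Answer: $- \frac{236}{987} \approx -0.23911$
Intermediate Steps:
$- b{\left(459,-987 \right)} = - \frac{-236}{-987} = - \frac{\left(-236\right) \left(-1\right)}{987} = \left(-1\right) \frac{236}{987} = - \frac{236}{987}$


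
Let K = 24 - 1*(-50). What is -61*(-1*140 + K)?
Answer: 4026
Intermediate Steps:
K = 74 (K = 24 + 50 = 74)
-61*(-1*140 + K) = -61*(-1*140 + 74) = -61*(-140 + 74) = -61*(-66) = 4026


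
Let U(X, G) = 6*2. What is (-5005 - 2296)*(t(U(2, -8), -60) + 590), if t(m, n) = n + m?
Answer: -3957142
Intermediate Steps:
U(X, G) = 12
t(m, n) = m + n
(-5005 - 2296)*(t(U(2, -8), -60) + 590) = (-5005 - 2296)*((12 - 60) + 590) = -7301*(-48 + 590) = -7301*542 = -3957142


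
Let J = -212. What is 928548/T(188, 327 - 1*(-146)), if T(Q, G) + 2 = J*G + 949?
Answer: -928548/99329 ≈ -9.3482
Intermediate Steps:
T(Q, G) = 947 - 212*G (T(Q, G) = -2 + (-212*G + 949) = -2 + (949 - 212*G) = 947 - 212*G)
928548/T(188, 327 - 1*(-146)) = 928548/(947 - 212*(327 - 1*(-146))) = 928548/(947 - 212*(327 + 146)) = 928548/(947 - 212*473) = 928548/(947 - 100276) = 928548/(-99329) = 928548*(-1/99329) = -928548/99329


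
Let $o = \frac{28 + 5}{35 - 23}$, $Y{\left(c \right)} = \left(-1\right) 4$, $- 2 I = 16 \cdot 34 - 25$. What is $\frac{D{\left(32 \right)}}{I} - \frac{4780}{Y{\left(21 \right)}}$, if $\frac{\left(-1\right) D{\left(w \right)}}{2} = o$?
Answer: $\frac{620216}{519} \approx 1195.0$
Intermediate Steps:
$I = - \frac{519}{2}$ ($I = - \frac{16 \cdot 34 - 25}{2} = - \frac{544 - 25}{2} = \left(- \frac{1}{2}\right) 519 = - \frac{519}{2} \approx -259.5$)
$Y{\left(c \right)} = -4$
$o = \frac{11}{4}$ ($o = \frac{33}{12} = 33 \cdot \frac{1}{12} = \frac{11}{4} \approx 2.75$)
$D{\left(w \right)} = - \frac{11}{2}$ ($D{\left(w \right)} = \left(-2\right) \frac{11}{4} = - \frac{11}{2}$)
$\frac{D{\left(32 \right)}}{I} - \frac{4780}{Y{\left(21 \right)}} = - \frac{11}{2 \left(- \frac{519}{2}\right)} - \frac{4780}{-4} = \left(- \frac{11}{2}\right) \left(- \frac{2}{519}\right) - -1195 = \frac{11}{519} + 1195 = \frac{620216}{519}$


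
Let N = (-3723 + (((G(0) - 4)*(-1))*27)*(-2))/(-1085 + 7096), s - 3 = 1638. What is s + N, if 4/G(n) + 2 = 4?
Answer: 9860220/6011 ≈ 1640.4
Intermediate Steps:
s = 1641 (s = 3 + 1638 = 1641)
G(n) = 2 (G(n) = 4/(-2 + 4) = 4/2 = 4*(½) = 2)
N = -3831/6011 (N = (-3723 + (((2 - 4)*(-1))*27)*(-2))/(-1085 + 7096) = (-3723 + (-2*(-1)*27)*(-2))/6011 = (-3723 + (2*27)*(-2))*(1/6011) = (-3723 + 54*(-2))*(1/6011) = (-3723 - 108)*(1/6011) = -3831*1/6011 = -3831/6011 ≈ -0.63733)
s + N = 1641 - 3831/6011 = 9860220/6011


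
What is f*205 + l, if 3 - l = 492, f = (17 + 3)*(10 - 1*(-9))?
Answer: 77411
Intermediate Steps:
f = 380 (f = 20*(10 + 9) = 20*19 = 380)
l = -489 (l = 3 - 1*492 = 3 - 492 = -489)
f*205 + l = 380*205 - 489 = 77900 - 489 = 77411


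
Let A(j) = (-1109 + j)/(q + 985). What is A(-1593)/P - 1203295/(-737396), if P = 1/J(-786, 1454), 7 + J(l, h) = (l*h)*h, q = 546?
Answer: 3310834585745935181/1128953276 ≈ 2.9327e+9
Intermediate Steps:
A(j) = -1109/1531 + j/1531 (A(j) = (-1109 + j)/(546 + 985) = (-1109 + j)/1531 = (-1109 + j)*(1/1531) = -1109/1531 + j/1531)
J(l, h) = -7 + l*h² (J(l, h) = -7 + (l*h)*h = -7 + (h*l)*h = -7 + l*h²)
P = -1/1661695183 (P = 1/(-7 - 786*1454²) = 1/(-7 - 786*2114116) = 1/(-7 - 1661695176) = 1/(-1661695183) = -1/1661695183 ≈ -6.0180e-10)
A(-1593)/P - 1203295/(-737396) = (-1109/1531 + (1/1531)*(-1593))/(-1/1661695183) - 1203295/(-737396) = (-1109/1531 - 1593/1531)*(-1661695183) - 1203295*(-1/737396) = -2702/1531*(-1661695183) + 1203295/737396 = 4489900384466/1531 + 1203295/737396 = 3310834585745935181/1128953276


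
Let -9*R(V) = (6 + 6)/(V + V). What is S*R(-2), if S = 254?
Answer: 254/3 ≈ 84.667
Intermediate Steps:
R(V) = -2/(3*V) (R(V) = -(6 + 6)/(9*(V + V)) = -4/(3*(2*V)) = -4*1/(2*V)/3 = -2/(3*V))
S*R(-2) = 254*(-⅔/(-2)) = 254*(-⅔*(-½)) = 254*(⅓) = 254/3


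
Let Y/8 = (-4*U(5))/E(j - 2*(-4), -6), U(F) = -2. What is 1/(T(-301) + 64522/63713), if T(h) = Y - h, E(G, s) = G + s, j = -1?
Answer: 63713/23319767 ≈ 0.0027321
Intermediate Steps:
Y = 64 (Y = 8*((-4*(-2))/((-1 - 2*(-4)) - 6)) = 8*(8/((-1 + 8) - 6)) = 8*(8/(7 - 6)) = 8*(8/1) = 8*(8*1) = 8*8 = 64)
T(h) = 64 - h
1/(T(-301) + 64522/63713) = 1/((64 - 1*(-301)) + 64522/63713) = 1/((64 + 301) + 64522*(1/63713)) = 1/(365 + 64522/63713) = 1/(23319767/63713) = 63713/23319767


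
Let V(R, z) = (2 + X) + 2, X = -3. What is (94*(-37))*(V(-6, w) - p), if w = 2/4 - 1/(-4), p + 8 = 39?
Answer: 104340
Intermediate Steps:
p = 31 (p = -8 + 39 = 31)
w = 3/4 (w = 2*(1/4) - 1*(-1/4) = 1/2 + 1/4 = 3/4 ≈ 0.75000)
V(R, z) = 1 (V(R, z) = (2 - 3) + 2 = -1 + 2 = 1)
(94*(-37))*(V(-6, w) - p) = (94*(-37))*(1 - 1*31) = -3478*(1 - 31) = -3478*(-30) = 104340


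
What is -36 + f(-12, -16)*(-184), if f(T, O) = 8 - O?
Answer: -4452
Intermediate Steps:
-36 + f(-12, -16)*(-184) = -36 + (8 - 1*(-16))*(-184) = -36 + (8 + 16)*(-184) = -36 + 24*(-184) = -36 - 4416 = -4452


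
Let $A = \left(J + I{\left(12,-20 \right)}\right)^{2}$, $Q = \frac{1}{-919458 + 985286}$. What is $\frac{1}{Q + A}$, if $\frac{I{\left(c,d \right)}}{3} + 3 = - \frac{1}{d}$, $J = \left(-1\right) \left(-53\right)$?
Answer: $\frac{6582800}{12831341973} \approx 0.00051302$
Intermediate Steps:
$J = 53$
$I{\left(c,d \right)} = -9 - \frac{3}{d}$ ($I{\left(c,d \right)} = -9 + 3 \left(- \frac{1}{d}\right) = -9 - \frac{3}{d}$)
$Q = \frac{1}{65828} \approx 1.5191 \cdot 10^{-5}$
$A = \frac{779689}{400}$ ($A = \left(53 - \left(9 + \frac{3}{-20}\right)\right)^{2} = \left(53 - \frac{177}{20}\right)^{2} = \left(\frac{883}{20}\right)^{2} = \frac{779689}{400} \approx 1949.2$)
$\frac{1}{Q + A} = \frac{1}{\frac{1}{65828} + \frac{779689}{400}} = \frac{1}{\frac{12831341973}{6582800}} = \frac{6582800}{12831341973}$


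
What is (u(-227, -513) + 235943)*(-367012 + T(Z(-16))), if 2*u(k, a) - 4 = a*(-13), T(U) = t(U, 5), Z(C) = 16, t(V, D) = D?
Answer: -175634502913/2 ≈ -8.7817e+10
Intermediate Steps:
T(U) = 5
u(k, a) = 2 - 13*a/2 (u(k, a) = 2 + (a*(-13))/2 = 2 + (-13*a)/2 = 2 - 13*a/2)
(u(-227, -513) + 235943)*(-367012 + T(Z(-16))) = ((2 - 13/2*(-513)) + 235943)*(-367012 + 5) = ((2 + 6669/2) + 235943)*(-367007) = (6673/2 + 235943)*(-367007) = (478559/2)*(-367007) = -175634502913/2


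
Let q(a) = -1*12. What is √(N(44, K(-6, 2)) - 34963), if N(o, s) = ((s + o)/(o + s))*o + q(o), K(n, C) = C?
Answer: I*√34931 ≈ 186.9*I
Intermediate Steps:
q(a) = -12
N(o, s) = -12 + o (N(o, s) = ((s + o)/(o + s))*o - 12 = ((o + s)/(o + s))*o - 12 = 1*o - 12 = o - 12 = -12 + o)
√(N(44, K(-6, 2)) - 34963) = √((-12 + 44) - 34963) = √(32 - 34963) = √(-34931) = I*√34931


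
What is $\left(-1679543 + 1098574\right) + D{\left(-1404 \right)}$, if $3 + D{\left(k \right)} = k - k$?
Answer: $-580972$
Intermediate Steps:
$D{\left(k \right)} = -3$ ($D{\left(k \right)} = -3 + \left(k - k\right) = -3 + 0 = -3$)
$\left(-1679543 + 1098574\right) + D{\left(-1404 \right)} = \left(-1679543 + 1098574\right) - 3 = -580969 - 3 = -580972$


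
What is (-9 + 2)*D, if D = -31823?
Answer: 222761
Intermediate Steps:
(-9 + 2)*D = (-9 + 2)*(-31823) = -7*(-31823) = 222761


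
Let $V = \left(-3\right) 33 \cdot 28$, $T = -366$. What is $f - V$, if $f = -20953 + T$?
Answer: $-18547$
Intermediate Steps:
$V = -2772$ ($V = \left(-99\right) 28 = -2772$)
$f = -21319$ ($f = -20953 - 366 = -21319$)
$f - V = -21319 - -2772 = -21319 + 2772 = -18547$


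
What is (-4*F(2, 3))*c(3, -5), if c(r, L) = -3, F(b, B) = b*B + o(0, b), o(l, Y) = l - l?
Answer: 72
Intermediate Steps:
o(l, Y) = 0
F(b, B) = B*b (F(b, B) = b*B + 0 = B*b + 0 = B*b)
(-4*F(2, 3))*c(3, -5) = -12*2*(-3) = -4*6*(-3) = -24*(-3) = 72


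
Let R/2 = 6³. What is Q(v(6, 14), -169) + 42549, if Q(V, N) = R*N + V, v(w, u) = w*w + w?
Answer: -30417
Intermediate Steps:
R = 432 (R = 2*6³ = 2*216 = 432)
v(w, u) = w + w² (v(w, u) = w² + w = w + w²)
Q(V, N) = V + 432*N (Q(V, N) = 432*N + V = V + 432*N)
Q(v(6, 14), -169) + 42549 = (6*(1 + 6) + 432*(-169)) + 42549 = (6*7 - 73008) + 42549 = (42 - 73008) + 42549 = -72966 + 42549 = -30417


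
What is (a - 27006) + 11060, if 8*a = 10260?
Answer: -29327/2 ≈ -14664.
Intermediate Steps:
a = 2565/2 (a = (1/8)*10260 = 2565/2 ≈ 1282.5)
(a - 27006) + 11060 = (2565/2 - 27006) + 11060 = -51447/2 + 11060 = -29327/2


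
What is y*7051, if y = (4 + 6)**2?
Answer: 705100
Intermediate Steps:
y = 100 (y = 10**2 = 100)
y*7051 = 100*7051 = 705100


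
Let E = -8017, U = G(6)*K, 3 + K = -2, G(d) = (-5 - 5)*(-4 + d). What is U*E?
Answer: -801700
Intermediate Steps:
G(d) = 40 - 10*d (G(d) = -10*(-4 + d) = 40 - 10*d)
K = -5 (K = -3 - 2 = -5)
U = 100 (U = (40 - 10*6)*(-5) = (40 - 60)*(-5) = -20*(-5) = 100)
U*E = 100*(-8017) = -801700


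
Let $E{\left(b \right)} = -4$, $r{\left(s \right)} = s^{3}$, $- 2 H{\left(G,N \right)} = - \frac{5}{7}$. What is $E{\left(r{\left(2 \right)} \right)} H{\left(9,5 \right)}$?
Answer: $- \frac{10}{7} \approx -1.4286$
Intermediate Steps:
$H{\left(G,N \right)} = \frac{5}{14}$ ($H{\left(G,N \right)} = - \frac{\left(-5\right) \frac{1}{7}}{2} = \left(- \frac{1}{2}\right) \left(- \frac{5}{7}\right) = \frac{5}{14}$)
$E{\left(r{\left(2 \right)} \right)} H{\left(9,5 \right)} = \left(-4\right) \frac{5}{14} = - \frac{10}{7}$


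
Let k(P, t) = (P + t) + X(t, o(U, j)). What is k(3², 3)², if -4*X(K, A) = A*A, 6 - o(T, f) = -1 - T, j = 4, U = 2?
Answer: 1089/16 ≈ 68.063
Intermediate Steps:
o(T, f) = 7 + T (o(T, f) = 6 - (-1 - T) = 6 + (1 + T) = 7 + T)
X(K, A) = -A²/4 (X(K, A) = -A*A/4 = -A²/4)
k(P, t) = -81/4 + P + t (k(P, t) = (P + t) - (7 + 2)²/4 = (P + t) - ¼*9² = (P + t) - ¼*81 = (P + t) - 81/4 = -81/4 + P + t)
k(3², 3)² = (-81/4 + 3² + 3)² = (-81/4 + 9 + 3)² = (-33/4)² = 1089/16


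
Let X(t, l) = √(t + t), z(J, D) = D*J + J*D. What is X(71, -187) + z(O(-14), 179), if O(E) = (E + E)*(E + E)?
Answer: 280672 + √142 ≈ 2.8068e+5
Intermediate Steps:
O(E) = 4*E² (O(E) = (2*E)*(2*E) = 4*E²)
z(J, D) = 2*D*J (z(J, D) = D*J + D*J = 2*D*J)
X(t, l) = √2*√t (X(t, l) = √(2*t) = √2*√t)
X(71, -187) + z(O(-14), 179) = √2*√71 + 2*179*(4*(-14)²) = √142 + 2*179*(4*196) = √142 + 2*179*784 = √142 + 280672 = 280672 + √142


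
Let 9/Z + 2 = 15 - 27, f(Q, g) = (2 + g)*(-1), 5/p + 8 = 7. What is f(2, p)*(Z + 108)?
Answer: 4509/14 ≈ 322.07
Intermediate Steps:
p = -5 (p = 5/(-8 + 7) = 5/(-1) = 5*(-1) = -5)
f(Q, g) = -2 - g
Z = -9/14 (Z = 9/(-2 + (15 - 27)) = 9/(-2 - 12) = 9/(-14) = 9*(-1/14) = -9/14 ≈ -0.64286)
f(2, p)*(Z + 108) = (-2 - 1*(-5))*(-9/14 + 108) = (-2 + 5)*(1503/14) = 3*(1503/14) = 4509/14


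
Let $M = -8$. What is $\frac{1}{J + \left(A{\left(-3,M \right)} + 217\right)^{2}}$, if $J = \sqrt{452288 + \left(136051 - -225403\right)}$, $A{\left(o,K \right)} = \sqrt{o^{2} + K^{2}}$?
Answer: $\frac{1}{\sqrt{813742} + \left(217 + \sqrt{73}\right)^{2}} \approx 1.9315 \cdot 10^{-5}$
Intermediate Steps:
$A{\left(o,K \right)} = \sqrt{K^{2} + o^{2}}$
$J = \sqrt{813742}$ ($J = \sqrt{452288 + \left(136051 + 225403\right)} = \sqrt{452288 + 361454} = \sqrt{813742} \approx 902.08$)
$\frac{1}{J + \left(A{\left(-3,M \right)} + 217\right)^{2}} = \frac{1}{\sqrt{813742} + \left(\sqrt{\left(-8\right)^{2} + \left(-3\right)^{2}} + 217\right)^{2}} = \frac{1}{\sqrt{813742} + \left(\sqrt{64 + 9} + 217\right)^{2}} = \frac{1}{\sqrt{813742} + \left(\sqrt{73} + 217\right)^{2}} = \frac{1}{\sqrt{813742} + \left(217 + \sqrt{73}\right)^{2}}$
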